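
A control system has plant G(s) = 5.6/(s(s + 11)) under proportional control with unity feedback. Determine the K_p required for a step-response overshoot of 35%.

K_p = 53.8

From %OS = 100·exp(−πζ/√(1−ζ²)) = 35%, ζ = −ln(0.35)/√(π²+ln²(0.35)) = 0.3169.
Characteristic equation s² + 11s + 5.6K_p = 0 gives ζ = 11/(2√(5.6K_p)).
Setting ζ = 0.3169: √(5.6K_p) = 11/(2·0.3169) = 17.35, so K_p = 301.1/5.6 = 53.8.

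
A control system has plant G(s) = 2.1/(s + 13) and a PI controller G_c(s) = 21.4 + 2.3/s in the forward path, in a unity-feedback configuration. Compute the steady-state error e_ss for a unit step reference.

0

The open loop G_c(s)G(s) has a pole at the origin (type 1), so the static position error constant is infinite and e_ss = 1/(1+∞) = 0.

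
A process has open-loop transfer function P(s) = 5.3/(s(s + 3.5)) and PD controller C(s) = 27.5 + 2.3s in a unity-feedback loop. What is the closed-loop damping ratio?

Forward path: (27.5 + 2.3s)·5.3/(s(s+3.5)). The closed-loop characteristic equation is s² + (3.5 + 5.3·2.3)s + 5.3·27.5 = 0.
That is s² + 15.69s + 145.8 = 0, so ω_n = 12.07 rad/s and ζ = 15.69/(2·12.07) = 0.6498.

ζ = 0.65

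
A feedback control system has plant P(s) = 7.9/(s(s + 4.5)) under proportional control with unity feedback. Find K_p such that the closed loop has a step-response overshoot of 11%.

K_p = 1.94

From %OS = 100·exp(−πζ/√(1−ζ²)) = 11%, ζ = −ln(0.11)/√(π²+ln²(0.11)) = 0.5749.
Characteristic equation s² + 4.5s + 7.9K_p = 0 gives ζ = 4.5/(2√(7.9K_p)).
Setting ζ = 0.5749: √(7.9K_p) = 4.5/(2·0.5749) = 3.914, so K_p = 15.32/7.9 = 1.94.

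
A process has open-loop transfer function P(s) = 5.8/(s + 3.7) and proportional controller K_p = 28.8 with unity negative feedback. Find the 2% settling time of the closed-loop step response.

Closed-loop transfer function: T(s) = K_p·P(s)/(1 + K_p·P(s)) = 167/(s + 3.7 + 167) = 167/(s + 170.7).
Time constant τ = 1/170.7 = 0.005857 s, so the 2% settling time is about 4τ = 0.0234 s.

T_s ≈ 0.0234 s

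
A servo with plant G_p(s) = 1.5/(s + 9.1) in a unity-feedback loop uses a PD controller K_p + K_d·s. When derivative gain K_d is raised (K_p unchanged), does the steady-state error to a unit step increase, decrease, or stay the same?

unchanged

At s = 0 the derivative term contributes nothing: C(0) = K_p regardless of K_d, so K_pos = K_p·G_p(0) and e_ss are unchanged.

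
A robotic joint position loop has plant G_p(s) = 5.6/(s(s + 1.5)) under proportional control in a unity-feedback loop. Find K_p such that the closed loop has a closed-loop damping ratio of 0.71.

Closed-loop characteristic equation: s² + 1.5s + K_p·5.6 = 0.
So ω_n = √(5.6K_p) and 2ζω_n = 1.5, giving ζ = 1.5/(2√(5.6K_p)).
Setting ζ = 0.71: √(5.6K_p) = 1.5/(2·0.71) = 1.056, so K_p = 1.116/5.6 = 0.199.

K_p = 0.199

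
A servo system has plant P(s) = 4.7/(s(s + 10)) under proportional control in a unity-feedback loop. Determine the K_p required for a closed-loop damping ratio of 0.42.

Closed-loop characteristic equation: s² + 10s + K_p·4.7 = 0.
So ω_n = √(4.7K_p) and 2ζω_n = 10, giving ζ = 10/(2√(4.7K_p)).
Setting ζ = 0.42: √(4.7K_p) = 10/(2·0.42) = 11.9, so K_p = 141.7/4.7 = 30.2.

K_p = 30.2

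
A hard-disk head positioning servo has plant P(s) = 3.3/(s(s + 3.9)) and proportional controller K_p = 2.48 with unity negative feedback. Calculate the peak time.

From 1 + K_pP(s) = 0: s² + 3.9s + 8.184 = 0 ⇒ ω_n = 2.861, ζ = 0.6816.
Damped frequency ω_d = ω_n√(1−ζ²) = 2.093 rad/s, so peak time T_p = π/ω_d = 1.5 s.

T_p = 1.5 s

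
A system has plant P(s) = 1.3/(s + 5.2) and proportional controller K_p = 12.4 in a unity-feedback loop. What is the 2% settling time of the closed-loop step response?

Closed-loop transfer function: T(s) = K_p·P(s)/(1 + K_p·P(s)) = 16.12/(s + 5.2 + 16.12) = 16.12/(s + 21.32).
Time constant τ = 1/21.32 = 0.0469 s, so the 2% settling time is about 4τ = 0.188 s.

T_s ≈ 0.188 s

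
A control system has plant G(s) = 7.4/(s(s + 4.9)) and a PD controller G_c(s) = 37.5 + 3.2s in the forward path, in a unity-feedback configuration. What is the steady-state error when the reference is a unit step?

0

The open loop G_c(s)G(s) has a pole at the origin (type 1), so the static position error constant is infinite and e_ss = 1/(1+∞) = 0.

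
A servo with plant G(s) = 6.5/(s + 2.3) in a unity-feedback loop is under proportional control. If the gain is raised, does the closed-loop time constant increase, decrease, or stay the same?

decrease

Closed-loop pole is at s = −(2.3+K_p·6.5); larger K_p moves it further left, so τ = 1/(2.3+K_p·6.5) decreases.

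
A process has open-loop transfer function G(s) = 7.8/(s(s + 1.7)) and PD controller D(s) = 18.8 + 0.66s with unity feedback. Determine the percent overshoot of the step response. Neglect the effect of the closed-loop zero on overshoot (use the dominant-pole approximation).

Forward path: (18.8 + 0.66s)·7.8/(s(s+1.7)). The closed-loop characteristic equation is s² + (1.7 + 7.8·0.66)s + 7.8·18.8 = 0.
That is s² + 6.848s + 146.6 = 0, so ω_n = 12.11 rad/s and ζ = 6.848/(2·12.11) = 0.2828.
%OS = 100·exp(−πζ/√(1−ζ²)) = 39.6%.

39.6%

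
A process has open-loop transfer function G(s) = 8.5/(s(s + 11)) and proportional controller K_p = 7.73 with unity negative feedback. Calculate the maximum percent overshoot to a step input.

The closed-loop denominator s² + 11s + 65.7 gives ω_n = √65.7 = 8.106 and ζ = 11/(2ω_n) = 0.6785.
%OS = 100·exp(−πζ/√(1−ζ²)) = 100·exp(−π·0.6785/√0.5396) = 5.49%.

5.49%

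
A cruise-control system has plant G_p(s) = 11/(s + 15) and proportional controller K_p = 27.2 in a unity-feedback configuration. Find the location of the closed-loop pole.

Closed-loop transfer function: T(s) = K_p·G_p(s)/(1 + K_p·G_p(s)) = 299.2/(s + 15 + 299.2) = 299.2/(s + 314.2).
The closed-loop pole is at s = −314.2.

s = -314.2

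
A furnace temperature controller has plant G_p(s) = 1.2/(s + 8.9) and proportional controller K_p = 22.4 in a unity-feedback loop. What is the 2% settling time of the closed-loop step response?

T_s ≈ 0.112 s

Closed-loop transfer function: T(s) = K_p·G_p(s)/(1 + K_p·G_p(s)) = 26.88/(s + 8.9 + 26.88) = 26.88/(s + 35.78).
Time constant τ = 1/35.78 = 0.02795 s, so the 2% settling time is about 4τ = 0.112 s.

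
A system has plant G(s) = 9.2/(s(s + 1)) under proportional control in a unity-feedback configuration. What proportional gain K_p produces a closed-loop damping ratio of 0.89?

Closed-loop characteristic equation: s² + 1s + K_p·9.2 = 0.
So ω_n = √(9.2K_p) and 2ζω_n = 1, giving ζ = 1/(2√(9.2K_p)).
Setting ζ = 0.89: √(9.2K_p) = 1/(2·0.89) = 0.5618, so K_p = 0.3156/9.2 = 0.0343.

K_p = 0.0343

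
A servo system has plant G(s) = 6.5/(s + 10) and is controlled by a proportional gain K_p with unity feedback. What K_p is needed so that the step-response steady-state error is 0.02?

For a type-0 loop with proportional control, e_ss = 1/(1 + K_p·G(0)).
G(0) = 0.65. Require 1/(1 + K_p·0.65) = 0.02, so 1 + 0.65·K_p = 50.
K_p = (50 − 1)/0.65 = 75.4.

K_p = 75.4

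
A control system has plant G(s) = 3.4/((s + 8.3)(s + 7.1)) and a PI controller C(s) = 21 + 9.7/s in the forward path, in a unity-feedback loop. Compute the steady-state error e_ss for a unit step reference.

The open loop C(s)G(s) has a pole at the origin (type 1), so the static position error constant is infinite and e_ss = 1/(1+∞) = 0.

0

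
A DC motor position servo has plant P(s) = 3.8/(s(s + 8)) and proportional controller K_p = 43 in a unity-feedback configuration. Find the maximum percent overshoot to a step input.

35.5%

The closed-loop denominator s² + 8s + 163.4 gives ω_n = √163.4 = 12.78 and ζ = 8/(2ω_n) = 0.3129.
%OS = 100·exp(−πζ/√(1−ζ²)) = 100·exp(−π·0.3129/√0.9021) = 35.5%.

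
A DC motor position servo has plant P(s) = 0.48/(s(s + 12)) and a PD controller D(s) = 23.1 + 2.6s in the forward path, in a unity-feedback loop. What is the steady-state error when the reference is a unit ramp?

1.08

The loop has one pole at the origin (type 1). Velocity error constant K_v = lim_{s→0} s·D(s)P(s) = 23.1·0.48/12 = 0.924.
Steady-state error to a unit ramp: e_ss = 1/K_v = 1.08.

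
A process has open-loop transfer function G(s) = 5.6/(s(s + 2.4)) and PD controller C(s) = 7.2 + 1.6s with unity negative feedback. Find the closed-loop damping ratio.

ζ = 0.895

Forward path: (7.2 + 1.6s)·5.6/(s(s+2.4)). The closed-loop characteristic equation is s² + (2.4 + 5.6·1.6)s + 5.6·7.2 = 0.
That is s² + 11.36s + 40.32 = 0, so ω_n = 6.35 rad/s and ζ = 11.36/(2·6.35) = 0.8945.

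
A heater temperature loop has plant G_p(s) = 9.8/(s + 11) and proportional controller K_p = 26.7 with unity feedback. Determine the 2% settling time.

T_s ≈ 0.0147 s

Closed-loop transfer function: T(s) = K_p·G_p(s)/(1 + K_p·G_p(s)) = 261.7/(s + 11 + 261.7) = 261.7/(s + 272.7).
Time constant τ = 1/272.7 = 0.003668 s, so the 2% settling time is about 4τ = 0.0147 s.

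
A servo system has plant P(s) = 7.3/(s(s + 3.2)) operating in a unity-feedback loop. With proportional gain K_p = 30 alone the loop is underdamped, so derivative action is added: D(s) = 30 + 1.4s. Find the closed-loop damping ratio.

ζ = 0.453

Forward path: (30 + 1.4s)·7.3/(s(s+3.2)). The closed-loop characteristic equation is s² + (3.2 + 7.3·1.4)s + 7.3·30 = 0.
That is s² + 13.42s + 219 = 0, so ω_n = 14.8 rad/s and ζ = 13.42/(2·14.8) = 0.4534.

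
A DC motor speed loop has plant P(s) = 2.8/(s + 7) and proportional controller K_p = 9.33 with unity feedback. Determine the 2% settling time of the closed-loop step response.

T_s ≈ 0.121 s

Closed-loop transfer function: T(s) = K_p·P(s)/(1 + K_p·P(s)) = 26.12/(s + 7 + 26.12) = 26.12/(s + 33.12).
Time constant τ = 1/33.12 = 0.03019 s, so the 2% settling time is about 4τ = 0.121 s.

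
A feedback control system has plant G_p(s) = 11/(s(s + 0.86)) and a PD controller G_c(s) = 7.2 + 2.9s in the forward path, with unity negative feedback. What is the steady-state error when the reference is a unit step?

The open loop G_c(s)G_p(s) has a pole at the origin (type 1), so the static position error constant is infinite and e_ss = 1/(1+∞) = 0.

0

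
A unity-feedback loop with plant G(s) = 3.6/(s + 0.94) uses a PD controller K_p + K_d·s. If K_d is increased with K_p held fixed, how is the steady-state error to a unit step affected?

K_d affects only the transient (the s-coefficient); the DC loop gain, and hence e_ss, depends only on K_p.

unchanged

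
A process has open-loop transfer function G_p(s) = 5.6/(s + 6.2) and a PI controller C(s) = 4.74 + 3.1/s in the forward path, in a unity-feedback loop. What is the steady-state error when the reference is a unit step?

The open loop C(s)G_p(s) has a pole at the origin (type 1), so the static position error constant is infinite and e_ss = 1/(1+∞) = 0.

0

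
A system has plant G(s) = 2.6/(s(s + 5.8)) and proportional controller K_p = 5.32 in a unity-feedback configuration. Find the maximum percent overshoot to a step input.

Closed-loop characteristic equation: s² + 5.8s + 13.83 = 0, so ω_n = 3.719 rad/s and ζ = 5.8/(2·3.719) = 0.7798.
%OS = 100·exp(−πζ/√(1−ζ²)) = 100·exp(−π·0.7798/√0.392) = 2%.

2%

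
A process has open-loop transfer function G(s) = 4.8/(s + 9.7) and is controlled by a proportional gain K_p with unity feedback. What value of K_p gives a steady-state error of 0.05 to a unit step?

The loop is type 0, so e_ss(step) = 1/(1 + K_pos) with K_pos = K_p·G(0).
G(0) = 0.4948. Require 1/(1 + K_p·0.4948) = 0.05, so 1 + 0.4948·K_p = 20.
K_p = (20 − 1)/0.4948 = 38.4.

K_p = 38.4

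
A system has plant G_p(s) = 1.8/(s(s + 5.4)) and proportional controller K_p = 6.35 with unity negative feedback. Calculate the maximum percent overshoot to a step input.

The closed-loop denominator s² + 5.4s + 11.43 gives ω_n = √11.43 = 3.381 and ζ = 5.4/(2ω_n) = 0.7986.
%OS = 100·exp(−πζ/√(1−ζ²)) = 100·exp(−π·0.7986/√0.3622) = 1.55%.

1.55%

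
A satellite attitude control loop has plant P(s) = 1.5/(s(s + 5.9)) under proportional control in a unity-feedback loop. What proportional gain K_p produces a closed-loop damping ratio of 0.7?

Closed-loop characteristic equation: s² + 5.9s + K_p·1.5 = 0.
So ω_n = √(1.5K_p) and 2ζω_n = 5.9, giving ζ = 5.9/(2√(1.5K_p)).
Setting ζ = 0.7: √(1.5K_p) = 5.9/(2·0.7) = 4.214, so K_p = 17.76/1.5 = 11.8.

K_p = 11.8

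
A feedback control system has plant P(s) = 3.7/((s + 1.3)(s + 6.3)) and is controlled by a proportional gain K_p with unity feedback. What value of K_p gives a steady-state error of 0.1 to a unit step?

K_p = 19.9

The loop is type 0, so e_ss(step) = 1/(1 + K_pos) with K_pos = K_p·P(0).
P(0) = 0.4518. Require 1/(1 + K_p·0.4518) = 0.1, so 1 + 0.4518·K_p = 10.
K_p = (10 − 1)/0.4518 = 19.9.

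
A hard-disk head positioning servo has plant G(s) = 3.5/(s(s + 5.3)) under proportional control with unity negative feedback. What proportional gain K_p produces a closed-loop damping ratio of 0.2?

K_p = 50.2

Closed-loop characteristic equation: s² + 5.3s + K_p·3.5 = 0.
So ω_n = √(3.5K_p) and 2ζω_n = 5.3, giving ζ = 5.3/(2√(3.5K_p)).
Setting ζ = 0.2: √(3.5K_p) = 5.3/(2·0.2) = 13.25, so K_p = 175.6/3.5 = 50.2.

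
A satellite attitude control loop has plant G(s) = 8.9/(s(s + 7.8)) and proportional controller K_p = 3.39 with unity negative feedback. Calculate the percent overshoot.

From 1 + K_pG(s) = 0: s² + 7.8s + 30.17 = 0 ⇒ ω_n = 5.493, ζ = 0.71.
%OS = 100·exp(−πζ/√(1−ζ²)) = 100·exp(−π·0.71/√0.4959) = 4.21%.

4.21%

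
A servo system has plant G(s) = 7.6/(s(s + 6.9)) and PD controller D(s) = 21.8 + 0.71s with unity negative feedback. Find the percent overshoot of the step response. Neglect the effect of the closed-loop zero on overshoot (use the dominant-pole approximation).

Forward path: (21.8 + 0.71s)·7.6/(s(s+6.9)). The closed-loop characteristic equation is s² + (6.9 + 7.6·0.71)s + 7.6·21.8 = 0.
That is s² + 12.3s + 165.7 = 0, so ω_n = 12.87 rad/s and ζ = 12.3/(2·12.87) = 0.4776.
%OS = 100·exp(−πζ/√(1−ζ²)) = 18.1%.

18.1%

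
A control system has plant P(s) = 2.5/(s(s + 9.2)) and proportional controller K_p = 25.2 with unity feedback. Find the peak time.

T_p = 0.486 s

From 1 + K_pP(s) = 0: s² + 9.2s + 63 = 0 ⇒ ω_n = 7.937, ζ = 0.5795.
Damped frequency ω_d = ω_n√(1−ζ²) = 6.468 rad/s, so peak time T_p = π/ω_d = 0.486 s.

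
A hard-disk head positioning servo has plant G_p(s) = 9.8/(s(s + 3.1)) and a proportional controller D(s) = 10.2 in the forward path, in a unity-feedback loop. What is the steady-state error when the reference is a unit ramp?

0.031

The loop has one pole at the origin (type 1). Velocity error constant K_v = lim_{s→0} s·D(s)G_p(s) = 10.2·9.8/3.1 = 32.25.
Steady-state error to a unit ramp: e_ss = 1/K_v = 0.031.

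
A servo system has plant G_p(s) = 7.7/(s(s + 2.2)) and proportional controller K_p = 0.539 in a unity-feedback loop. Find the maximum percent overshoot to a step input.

13.3%

Closed-loop characteristic equation: s² + 2.2s + 4.15 = 0, so ω_n = 2.037 rad/s and ζ = 2.2/(2·2.037) = 0.5399.
%OS = 100·exp(−πζ/√(1−ζ²)) = 100·exp(−π·0.5399/√0.7085) = 13.3%.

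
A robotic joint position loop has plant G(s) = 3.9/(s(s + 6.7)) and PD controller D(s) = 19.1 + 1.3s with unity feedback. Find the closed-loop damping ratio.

Forward path: (19.1 + 1.3s)·3.9/(s(s+6.7)). The closed-loop characteristic equation is s² + (6.7 + 3.9·1.3)s + 3.9·19.1 = 0.
That is s² + 11.77s + 74.49 = 0, so ω_n = 8.631 rad/s and ζ = 11.77/(2·8.631) = 0.6819.

ζ = 0.682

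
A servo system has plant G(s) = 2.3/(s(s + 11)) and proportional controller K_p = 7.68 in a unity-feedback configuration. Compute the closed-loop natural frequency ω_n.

ω_n = 4.2 rad/s

With unity feedback the closed-loop characteristic equation is s² + 11s + 7.68·2.3 = s² + 11s + 17.66 = 0.
Matching s² + 2ζω_n s + ω_n²: ω_n = √17.66 = 4.203 rad/s and 2ζω_n = 11, so ζ = 11/(2·4.203) = 1.31.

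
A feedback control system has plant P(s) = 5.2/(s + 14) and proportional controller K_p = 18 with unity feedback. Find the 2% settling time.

Closed-loop transfer function: T(s) = K_p·P(s)/(1 + K_p·P(s)) = 93.6/(s + 14 + 93.6) = 93.6/(s + 107.6).
Time constant τ = 1/107.6 = 0.009294 s, so the 2% settling time is about 4τ = 0.0372 s.

T_s ≈ 0.0372 s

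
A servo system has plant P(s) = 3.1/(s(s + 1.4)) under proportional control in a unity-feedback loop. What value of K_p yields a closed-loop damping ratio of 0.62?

K_p = 0.411

Closed-loop characteristic equation: s² + 1.4s + K_p·3.1 = 0.
So ω_n = √(3.1K_p) and 2ζω_n = 1.4, giving ζ = 1.4/(2√(3.1K_p)).
Setting ζ = 0.62: √(3.1K_p) = 1.4/(2·0.62) = 1.129, so K_p = 1.275/3.1 = 0.411.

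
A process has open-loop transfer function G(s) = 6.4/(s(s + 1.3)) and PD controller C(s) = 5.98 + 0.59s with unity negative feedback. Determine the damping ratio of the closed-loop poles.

ζ = 0.41

Forward path: (5.98 + 0.59s)·6.4/(s(s+1.3)). The closed-loop characteristic equation is s² + (1.3 + 6.4·0.59)s + 6.4·5.98 = 0.
That is s² + 5.076s + 38.27 = 0, so ω_n = 6.186 rad/s and ζ = 5.076/(2·6.186) = 0.4103.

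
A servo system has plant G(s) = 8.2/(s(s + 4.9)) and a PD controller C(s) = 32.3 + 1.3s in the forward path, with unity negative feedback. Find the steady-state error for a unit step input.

The open loop C(s)G(s) has a pole at the origin (type 1), so the static position error constant is infinite and e_ss = 1/(1+∞) = 0.

0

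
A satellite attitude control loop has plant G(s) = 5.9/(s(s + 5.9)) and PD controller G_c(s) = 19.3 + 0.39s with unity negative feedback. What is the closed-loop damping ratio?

Forward path: (19.3 + 0.39s)·5.9/(s(s+5.9)). The closed-loop characteristic equation is s² + (5.9 + 5.9·0.39)s + 5.9·19.3 = 0.
That is s² + 8.201s + 113.9 = 0, so ω_n = 10.67 rad/s and ζ = 8.201/(2·10.67) = 0.3843.

ζ = 0.384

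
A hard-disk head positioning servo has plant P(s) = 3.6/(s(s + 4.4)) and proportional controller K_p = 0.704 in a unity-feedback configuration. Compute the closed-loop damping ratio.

The closed-loop denominator is s(s+4.4) + 0.704·3.6 = s² + 4.4s + 2.534.
So ω_n² = 2.534 ⇒ ω_n = 1.592 rad/s, and ζ = 4.4/(2ω_n) = 1.38.

ζ = 1.38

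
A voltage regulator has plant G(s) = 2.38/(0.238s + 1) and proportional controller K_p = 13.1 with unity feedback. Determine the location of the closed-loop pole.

s = -135.2

Closed loop: T(s) = K_p·G/(1+K_p·G) = 31.18/(0.238s + 1 + 31.18), with pole at s = −(1 + 31.18)/0.238 = −135.2.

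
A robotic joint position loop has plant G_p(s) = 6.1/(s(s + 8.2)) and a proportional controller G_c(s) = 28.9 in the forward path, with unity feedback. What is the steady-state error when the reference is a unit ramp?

The loop has one pole at the origin (type 1). Velocity error constant K_v = lim_{s→0} s·G_c(s)G_p(s) = 28.9·6.1/8.2 = 21.5.
Steady-state error to a unit ramp: e_ss = 1/K_v = 0.0465.

0.0465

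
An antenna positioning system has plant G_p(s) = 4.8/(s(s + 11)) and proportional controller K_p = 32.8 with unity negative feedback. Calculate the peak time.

From 1 + K_pG_p(s) = 0: s² + 11s + 157.4 = 0 ⇒ ω_n = 12.55, ζ = 0.4383.
Damped frequency ω_d = ω_n√(1−ζ²) = 11.28 rad/s, so peak time T_p = π/ω_d = 0.279 s.

T_p = 0.279 s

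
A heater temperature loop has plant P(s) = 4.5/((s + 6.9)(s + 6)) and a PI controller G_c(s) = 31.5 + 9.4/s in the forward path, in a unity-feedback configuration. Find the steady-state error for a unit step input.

0

The open loop G_c(s)P(s) has a pole at the origin (type 1), so the static position error constant is infinite and e_ss = 1/(1+∞) = 0.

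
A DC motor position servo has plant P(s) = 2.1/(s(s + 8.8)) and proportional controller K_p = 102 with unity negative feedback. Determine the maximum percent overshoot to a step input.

From 1 + K_pP(s) = 0: s² + 8.8s + 214.2 = 0 ⇒ ω_n = 14.64, ζ = 0.3006.
%OS = 100·exp(−πζ/√(1−ζ²)) = 100·exp(−π·0.3006/√0.9096) = 37.1%.

37.1%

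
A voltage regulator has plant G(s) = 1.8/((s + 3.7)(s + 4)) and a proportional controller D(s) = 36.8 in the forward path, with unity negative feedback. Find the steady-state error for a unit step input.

0.183

The loop is type 0. Static position error constant K_pos = D(0)·G(0) = 36.8·0.1216 = 4.476.
Steady-state error to a unit step: e_ss = 1/(1+K_pos) = 1/5.476 = 0.183.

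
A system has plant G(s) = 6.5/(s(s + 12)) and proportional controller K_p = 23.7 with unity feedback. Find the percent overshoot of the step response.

The closed-loop denominator s² + 12s + 154 gives ω_n = √154 = 12.41 and ζ = 12/(2ω_n) = 0.4834.
%OS = 100·exp(−πζ/√(1−ζ²)) = 100·exp(−π·0.4834/√0.7663) = 17.6%.

17.6%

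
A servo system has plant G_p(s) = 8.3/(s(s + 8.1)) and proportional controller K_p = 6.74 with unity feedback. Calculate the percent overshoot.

Closed-loop characteristic equation: s² + 8.1s + 55.94 = 0, so ω_n = 7.479 rad/s and ζ = 8.1/(2·7.479) = 0.5415.
%OS = 100·exp(−πζ/√(1−ζ²)) = 100·exp(−π·0.5415/√0.7068) = 13.2%.

13.2%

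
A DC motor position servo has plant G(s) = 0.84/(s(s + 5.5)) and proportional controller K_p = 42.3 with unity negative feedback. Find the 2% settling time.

From 1 + K_pG(s) = 0: s² + 5.5s + 35.53 = 0 ⇒ ω_n = 5.961, ζ = 0.4613.
2% settling time T_s ≈ 4/(ζω_n) = 4/2.75 = 1.45 s.

T_s ≈ 1.45 s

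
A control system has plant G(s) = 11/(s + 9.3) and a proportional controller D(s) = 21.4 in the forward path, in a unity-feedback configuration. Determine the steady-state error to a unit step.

The loop is type 0. Static position error constant K_pos = D(0)·G(0) = 21.4·1.183 = 25.31.
Steady-state error to a unit step: e_ss = 1/(1+K_pos) = 1/26.31 = 0.038.

0.038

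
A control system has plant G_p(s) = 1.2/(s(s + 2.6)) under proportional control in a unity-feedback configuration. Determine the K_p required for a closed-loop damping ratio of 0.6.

Closed-loop characteristic equation: s² + 2.6s + K_p·1.2 = 0.
So ω_n = √(1.2K_p) and 2ζω_n = 2.6, giving ζ = 2.6/(2√(1.2K_p)).
Setting ζ = 0.6: √(1.2K_p) = 2.6/(2·0.6) = 2.167, so K_p = 4.694/1.2 = 3.91.

K_p = 3.91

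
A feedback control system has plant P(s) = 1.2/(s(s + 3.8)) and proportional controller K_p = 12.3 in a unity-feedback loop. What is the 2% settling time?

Closed-loop characteristic equation: s² + 3.8s + 14.76 = 0, so ω_n = 3.842 rad/s and ζ = 3.8/(2·3.842) = 0.4946.
2% settling time T_s ≈ 4/(ζω_n) = 4/1.9 = 2.11 s.

T_s ≈ 2.11 s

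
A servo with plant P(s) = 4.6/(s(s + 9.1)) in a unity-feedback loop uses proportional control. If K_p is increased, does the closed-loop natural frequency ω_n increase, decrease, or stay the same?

ω_n = √(4.6·K_p), which grows with K_p.

increase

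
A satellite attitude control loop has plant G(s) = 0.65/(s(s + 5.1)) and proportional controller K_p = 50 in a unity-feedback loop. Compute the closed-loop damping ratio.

ζ = 0.447

With unity feedback the closed-loop characteristic equation is s² + 5.1s + 50·0.65 = s² + 5.1s + 32.5 = 0.
So ω_n² = 32.5 ⇒ ω_n = 5.701 rad/s, and ζ = 5.1/(2ω_n) = 0.447.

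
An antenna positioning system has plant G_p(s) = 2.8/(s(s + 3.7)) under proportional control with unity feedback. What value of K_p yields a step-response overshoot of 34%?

K_p = 11.6

From %OS = 100·exp(−πζ/√(1−ζ²)) = 34%, ζ = −ln(0.34)/√(π²+ln²(0.34)) = 0.3248.
Characteristic equation s² + 3.7s + 2.8K_p = 0 gives ζ = 3.7/(2√(2.8K_p)).
Setting ζ = 0.3248: √(2.8K_p) = 3.7/(2·0.3248) = 5.696, so K_p = 32.45/2.8 = 11.6.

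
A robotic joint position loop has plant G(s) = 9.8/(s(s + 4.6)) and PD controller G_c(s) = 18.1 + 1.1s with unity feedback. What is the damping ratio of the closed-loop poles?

Forward path: (18.1 + 1.1s)·9.8/(s(s+4.6)). The closed-loop characteristic equation is s² + (4.6 + 9.8·1.1)s + 9.8·18.1 = 0.
That is s² + 15.38s + 177.4 = 0, so ω_n = 13.32 rad/s and ζ = 15.38/(2·13.32) = 0.5774.

ζ = 0.577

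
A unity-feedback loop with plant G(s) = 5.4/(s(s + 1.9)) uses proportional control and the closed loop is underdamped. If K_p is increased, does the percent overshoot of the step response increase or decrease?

ζ = 1.9/(2√(5.4K_p)) decreases as K_p grows; lower damping means more overshoot.

increase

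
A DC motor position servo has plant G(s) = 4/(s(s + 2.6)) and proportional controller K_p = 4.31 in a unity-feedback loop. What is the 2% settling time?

The closed-loop denominator s² + 2.6s + 17.24 gives ω_n = √17.24 = 4.152 and ζ = 2.6/(2ω_n) = 0.3131.
2% settling time T_s ≈ 4/(ζω_n) = 4/1.3 = 3.08 s.

T_s ≈ 3.08 s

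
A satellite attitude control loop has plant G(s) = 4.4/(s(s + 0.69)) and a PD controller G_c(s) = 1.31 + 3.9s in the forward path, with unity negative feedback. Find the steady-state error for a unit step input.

The open loop G_c(s)G(s) has a pole at the origin (type 1), so the static position error constant is infinite and e_ss = 1/(1+∞) = 0.

0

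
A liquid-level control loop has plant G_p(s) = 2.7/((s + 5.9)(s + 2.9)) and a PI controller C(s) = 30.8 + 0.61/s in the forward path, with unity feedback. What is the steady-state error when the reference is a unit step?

0

The open loop C(s)G_p(s) has a pole at the origin (type 1), so the static position error constant is infinite and e_ss = 1/(1+∞) = 0.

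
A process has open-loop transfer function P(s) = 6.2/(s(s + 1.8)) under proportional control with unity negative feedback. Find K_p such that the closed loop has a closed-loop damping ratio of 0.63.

Closed-loop characteristic equation: s² + 1.8s + K_p·6.2 = 0.
So ω_n = √(6.2K_p) and 2ζω_n = 1.8, giving ζ = 1.8/(2√(6.2K_p)).
Setting ζ = 0.63: √(6.2K_p) = 1.8/(2·0.63) = 1.429, so K_p = 2.041/6.2 = 0.329.

K_p = 0.329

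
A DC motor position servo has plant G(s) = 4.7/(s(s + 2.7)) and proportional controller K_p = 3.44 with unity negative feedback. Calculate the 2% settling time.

T_s ≈ 2.96 s

Closed-loop characteristic equation: s² + 2.7s + 16.17 = 0, so ω_n = 4.021 rad/s and ζ = 2.7/(2·4.021) = 0.3357.
2% settling time T_s ≈ 4/(ζω_n) = 4/1.35 = 2.96 s.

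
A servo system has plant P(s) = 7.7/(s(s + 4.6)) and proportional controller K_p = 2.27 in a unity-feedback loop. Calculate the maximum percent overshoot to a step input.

12.6%

From 1 + K_pP(s) = 0: s² + 4.6s + 17.48 = 0 ⇒ ω_n = 4.181, ζ = 0.5501.
%OS = 100·exp(−πζ/√(1−ζ²)) = 100·exp(−π·0.5501/√0.6974) = 12.6%.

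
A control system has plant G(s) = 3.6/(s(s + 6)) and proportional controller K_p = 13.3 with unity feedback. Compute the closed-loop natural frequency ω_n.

ω_n = 6.92 rad/s

With unity feedback the closed-loop characteristic equation is s² + 6s + 13.3·3.6 = s² + 6s + 47.88 = 0.
Matching s² + 2ζω_n s + ω_n²: ω_n = √47.88 = 6.92 rad/s and 2ζω_n = 6, so ζ = 6/(2·6.92) = 0.434.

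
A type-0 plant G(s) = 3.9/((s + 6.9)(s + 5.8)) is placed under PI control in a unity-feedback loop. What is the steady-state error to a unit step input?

The PI controller's integrator makes the forward path type 1, so e_ss to a step is zero.

0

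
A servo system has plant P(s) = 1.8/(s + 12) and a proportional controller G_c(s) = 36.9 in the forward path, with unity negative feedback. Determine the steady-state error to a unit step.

The loop is type 0. Static position error constant K_pos = G_c(0)·P(0) = 36.9·0.15 = 5.535.
Steady-state error to a unit step: e_ss = 1/(1+K_pos) = 1/6.535 = 0.153.

0.153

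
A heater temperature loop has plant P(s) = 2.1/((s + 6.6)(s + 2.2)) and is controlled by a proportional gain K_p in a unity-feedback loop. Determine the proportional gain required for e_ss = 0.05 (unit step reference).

The loop is type 0, so e_ss(step) = 1/(1 + K_pos) with K_pos = K_p·P(0).
P(0) = 0.1446. Require 1/(1 + K_p·0.1446) = 0.05, so 1 + 0.1446·K_p = 20.
K_p = (20 − 1)/0.1446 = 131.

K_p = 131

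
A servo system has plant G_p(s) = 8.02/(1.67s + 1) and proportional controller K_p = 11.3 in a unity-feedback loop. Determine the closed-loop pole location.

Closed loop: T(s) = K_p·G_p/(1+K_p·G_p) = 90.63/(1.67s + 1 + 90.63), with pole at s = −(1 + 90.63)/1.67 = −54.87.

s = -54.87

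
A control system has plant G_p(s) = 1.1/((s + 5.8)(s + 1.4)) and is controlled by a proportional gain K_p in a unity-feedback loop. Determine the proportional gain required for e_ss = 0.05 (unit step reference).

For a type-0 loop with proportional control, e_ss = 1/(1 + K_p·G_p(0)).
G_p(0) = 0.1355. Require 1/(1 + K_p·0.1355) = 0.05, so 1 + 0.1355·K_p = 20.
K_p = (20 − 1)/0.1355 = 140.

K_p = 140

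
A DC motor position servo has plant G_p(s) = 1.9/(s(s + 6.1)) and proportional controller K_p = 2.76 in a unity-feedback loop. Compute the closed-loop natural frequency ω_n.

With unity feedback the closed-loop characteristic equation is s² + 6.1s + 2.76·1.9 = s² + 6.1s + 5.244 = 0.
Matching s² + 2ζω_n s + ω_n²: ω_n = √5.244 = 2.29 rad/s and 2ζω_n = 6.1, so ζ = 6.1/(2·2.29) = 1.33.

ω_n = 2.29 rad/s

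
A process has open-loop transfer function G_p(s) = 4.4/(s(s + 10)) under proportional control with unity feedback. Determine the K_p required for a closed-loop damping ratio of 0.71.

K_p = 11.3

Closed-loop characteristic equation: s² + 10s + K_p·4.4 = 0.
So ω_n = √(4.4K_p) and 2ζω_n = 10, giving ζ = 10/(2√(4.4K_p)).
Setting ζ = 0.71: √(4.4K_p) = 10/(2·0.71) = 7.042, so K_p = 49.59/4.4 = 11.3.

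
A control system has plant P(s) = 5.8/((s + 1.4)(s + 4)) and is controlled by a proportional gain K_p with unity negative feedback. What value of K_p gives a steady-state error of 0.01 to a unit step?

K_p = 95.6

Steady-state error for a unit step on this type-0 loop is 1/(1 + K_p·P(0)).
P(0) = 1.036. Require 1/(1 + K_p·1.036) = 0.01, so 1 + 1.036·K_p = 100.
K_p = (100 − 1)/1.036 = 95.6.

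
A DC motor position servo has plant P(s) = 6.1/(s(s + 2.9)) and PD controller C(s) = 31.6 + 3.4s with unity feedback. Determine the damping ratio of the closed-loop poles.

Forward path: (31.6 + 3.4s)·6.1/(s(s+2.9)). The closed-loop characteristic equation is s² + (2.9 + 6.1·3.4)s + 6.1·31.6 = 0.
That is s² + 23.64s + 192.8 = 0, so ω_n = 13.88 rad/s and ζ = 23.64/(2·13.88) = 0.8514.

ζ = 0.851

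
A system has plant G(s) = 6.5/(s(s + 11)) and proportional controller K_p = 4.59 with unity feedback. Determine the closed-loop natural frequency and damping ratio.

1 + K_p·G(s) = 0 gives s² + 11s + 29.84 = 0.
So ω_n² = 29.84 ⇒ ω_n = 5.462 rad/s, and ζ = 11/(2ω_n) = 1.01.

ω_n = 5.46 rad/s, ζ = 1.01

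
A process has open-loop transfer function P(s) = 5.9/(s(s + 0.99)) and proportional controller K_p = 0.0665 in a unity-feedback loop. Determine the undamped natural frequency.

With unity feedback the closed-loop characteristic equation is s² + 0.99s + 0.0665·5.9 = s² + 0.99s + 0.3924 = 0.
So ω_n² = 0.3924 ⇒ ω_n = 0.6264 rad/s, and ζ = 0.99/(2ω_n) = 0.79.

ω_n = 0.626 rad/s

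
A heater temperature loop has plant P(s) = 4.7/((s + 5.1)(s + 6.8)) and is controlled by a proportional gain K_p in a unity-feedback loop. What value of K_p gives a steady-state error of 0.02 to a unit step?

K_p = 362

For a type-0 loop with proportional control, e_ss = 1/(1 + K_p·P(0)).
P(0) = 0.1355. Require 1/(1 + K_p·0.1355) = 0.02, so 1 + 0.1355·K_p = 50.
K_p = (50 − 1)/0.1355 = 362.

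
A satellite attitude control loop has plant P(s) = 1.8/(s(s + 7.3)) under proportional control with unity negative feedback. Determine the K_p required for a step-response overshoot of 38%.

From %OS = 100·exp(−πζ/√(1−ζ²)) = 38%, ζ = −ln(0.38)/√(π²+ln²(0.38)) = 0.2943.
Characteristic equation s² + 7.3s + 1.8K_p = 0 gives ζ = 7.3/(2√(1.8K_p)).
Setting ζ = 0.2943: √(1.8K_p) = 7.3/(2·0.2943) = 12.4, so K_p = 153.8/1.8 = 85.4.

K_p = 85.4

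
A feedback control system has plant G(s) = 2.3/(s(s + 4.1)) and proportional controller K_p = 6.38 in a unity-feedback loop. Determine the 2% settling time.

T_s ≈ 1.95 s

From 1 + K_pG(s) = 0: s² + 4.1s + 14.67 = 0 ⇒ ω_n = 3.831, ζ = 0.5352.
2% settling time T_s ≈ 4/(ζω_n) = 4/2.05 = 1.95 s.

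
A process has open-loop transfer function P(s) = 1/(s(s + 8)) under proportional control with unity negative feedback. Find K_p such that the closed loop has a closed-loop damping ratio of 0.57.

Closed-loop characteristic equation: s² + 8s + K_p·1 = 0.
So ω_n = √(1K_p) and 2ζω_n = 8, giving ζ = 8/(2√(1K_p)).
Setting ζ = 0.57: √(1K_p) = 8/(2·0.57) = 7.018, so K_p = 49.25/1 = 49.2.

K_p = 49.2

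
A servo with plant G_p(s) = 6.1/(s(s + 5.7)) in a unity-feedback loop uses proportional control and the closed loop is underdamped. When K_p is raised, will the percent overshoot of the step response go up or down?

Characteristic equation s² + 5.7s + K_p·6.1 = 0: raising K_p raises ω_n while 2ζω_n = 5.7 is fixed, so ζ falls and overshoot grows.

increase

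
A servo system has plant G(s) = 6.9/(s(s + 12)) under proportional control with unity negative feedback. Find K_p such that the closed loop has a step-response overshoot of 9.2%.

From %OS = 100·exp(−πζ/√(1−ζ²)) = 9.2%, ζ = −ln(0.092)/√(π²+ln²(0.092)) = 0.6048.
Characteristic equation s² + 12s + 6.9K_p = 0 gives ζ = 12/(2√(6.9K_p)).
Setting ζ = 0.6048: √(6.9K_p) = 12/(2·0.6048) = 9.92, so K_p = 98.41/6.9 = 14.3.

K_p = 14.3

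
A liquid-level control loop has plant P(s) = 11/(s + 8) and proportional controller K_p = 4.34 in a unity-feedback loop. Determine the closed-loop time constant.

τ = 0.0179 s

Closed-loop transfer function: T(s) = K_p·P(s)/(1 + K_p·P(s)) = 47.74/(s + 8 + 47.74) = 47.74/(s + 55.74).
Time constant τ = 1/55.74 = 0.0179 s.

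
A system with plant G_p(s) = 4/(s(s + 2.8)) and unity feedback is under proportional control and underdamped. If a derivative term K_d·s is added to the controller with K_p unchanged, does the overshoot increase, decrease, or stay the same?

decrease

The derivative term adds K·K_d to the s-coefficient of the characteristic equation, raising 2ζω_n while ω_n is unchanged; ζ increases, so overshoot decreases.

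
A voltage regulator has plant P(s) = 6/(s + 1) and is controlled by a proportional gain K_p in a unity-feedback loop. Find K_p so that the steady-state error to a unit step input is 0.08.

The loop is type 0, so e_ss(step) = 1/(1 + K_pos) with K_pos = K_p·P(0).
P(0) = 6. Require 1/(1 + K_p·6) = 0.08, so 1 + 6·K_p = 12.5.
K_p = (12.5 − 1)/6 = 1.92.

K_p = 1.92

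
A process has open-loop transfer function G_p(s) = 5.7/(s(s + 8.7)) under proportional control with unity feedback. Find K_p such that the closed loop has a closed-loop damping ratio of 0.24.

Closed-loop characteristic equation: s² + 8.7s + K_p·5.7 = 0.
So ω_n = √(5.7K_p) and 2ζω_n = 8.7, giving ζ = 8.7/(2√(5.7K_p)).
Setting ζ = 0.24: √(5.7K_p) = 8.7/(2·0.24) = 18.12, so K_p = 328.5/5.7 = 57.6.

K_p = 57.6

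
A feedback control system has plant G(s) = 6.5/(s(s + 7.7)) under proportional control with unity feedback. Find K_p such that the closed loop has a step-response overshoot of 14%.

K_p = 8.1

From %OS = 100·exp(−πζ/√(1−ζ²)) = 14%, ζ = −ln(0.14)/√(π²+ln²(0.14)) = 0.5305.
Characteristic equation s² + 7.7s + 6.5K_p = 0 gives ζ = 7.7/(2√(6.5K_p)).
Setting ζ = 0.5305: √(6.5K_p) = 7.7/(2·0.5305) = 7.257, so K_p = 52.67/6.5 = 8.1.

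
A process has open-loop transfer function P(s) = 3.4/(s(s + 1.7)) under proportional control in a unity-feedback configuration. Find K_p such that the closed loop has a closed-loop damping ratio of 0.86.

Closed-loop characteristic equation: s² + 1.7s + K_p·3.4 = 0.
So ω_n = √(3.4K_p) and 2ζω_n = 1.7, giving ζ = 1.7/(2√(3.4K_p)).
Setting ζ = 0.86: √(3.4K_p) = 1.7/(2·0.86) = 0.9884, so K_p = 0.9769/3.4 = 0.287.

K_p = 0.287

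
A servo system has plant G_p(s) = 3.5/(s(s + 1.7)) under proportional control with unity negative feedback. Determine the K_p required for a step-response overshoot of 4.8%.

From %OS = 100·exp(−πζ/√(1−ζ²)) = 4.8%, ζ = −ln(0.048)/√(π²+ln²(0.048)) = 0.695.
Characteristic equation s² + 1.7s + 3.5K_p = 0 gives ζ = 1.7/(2√(3.5K_p)).
Setting ζ = 0.695: √(3.5K_p) = 1.7/(2·0.695) = 1.223, so K_p = 1.496/3.5 = 0.427.

K_p = 0.427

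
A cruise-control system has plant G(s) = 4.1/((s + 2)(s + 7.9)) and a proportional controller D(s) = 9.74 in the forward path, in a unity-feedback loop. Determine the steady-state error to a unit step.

The loop is type 0. Static position error constant K_pos = D(0)·G(0) = 9.74·0.2595 = 2.527.
Steady-state error to a unit step: e_ss = 1/(1+K_pos) = 1/3.527 = 0.283.

0.283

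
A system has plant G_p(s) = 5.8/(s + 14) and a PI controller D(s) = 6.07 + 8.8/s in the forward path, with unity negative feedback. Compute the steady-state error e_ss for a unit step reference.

0

The open loop D(s)G_p(s) has a pole at the origin (type 1), so the static position error constant is infinite and e_ss = 1/(1+∞) = 0.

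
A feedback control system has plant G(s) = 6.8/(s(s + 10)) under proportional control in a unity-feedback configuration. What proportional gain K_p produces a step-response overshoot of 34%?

K_p = 34.9

From %OS = 100·exp(−πζ/√(1−ζ²)) = 34%, ζ = −ln(0.34)/√(π²+ln²(0.34)) = 0.3248.
Characteristic equation s² + 10s + 6.8K_p = 0 gives ζ = 10/(2√(6.8K_p)).
Setting ζ = 0.3248: √(6.8K_p) = 10/(2·0.3248) = 15.4, so K_p = 237/6.8 = 34.9.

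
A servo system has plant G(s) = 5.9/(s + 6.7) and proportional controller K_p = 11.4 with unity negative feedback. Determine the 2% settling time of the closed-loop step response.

Closed-loop transfer function: T(s) = K_p·G(s)/(1 + K_p·G(s)) = 67.26/(s + 6.7 + 67.26) = 67.26/(s + 73.96).
Time constant τ = 1/73.96 = 0.01352 s, so the 2% settling time is about 4τ = 0.0541 s.

T_s ≈ 0.0541 s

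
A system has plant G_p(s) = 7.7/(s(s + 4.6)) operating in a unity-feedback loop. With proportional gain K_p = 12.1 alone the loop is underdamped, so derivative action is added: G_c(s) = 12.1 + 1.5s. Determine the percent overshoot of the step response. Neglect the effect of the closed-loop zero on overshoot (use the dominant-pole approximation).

0.825%

Forward path: (12.1 + 1.5s)·7.7/(s(s+4.6)). The closed-loop characteristic equation is s² + (4.6 + 7.7·1.5)s + 7.7·12.1 = 0.
That is s² + 16.15s + 93.17 = 0, so ω_n = 9.652 rad/s and ζ = 16.15/(2·9.652) = 0.8366.
%OS = 100·exp(−πζ/√(1−ζ²)) = 0.825%.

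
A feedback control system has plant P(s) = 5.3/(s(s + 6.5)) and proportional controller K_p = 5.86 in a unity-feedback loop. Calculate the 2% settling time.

Closed-loop characteristic equation: s² + 6.5s + 31.06 = 0, so ω_n = 5.573 rad/s and ζ = 6.5/(2·5.573) = 0.5832.
2% settling time T_s ≈ 4/(ζω_n) = 4/3.25 = 1.23 s.

T_s ≈ 1.23 s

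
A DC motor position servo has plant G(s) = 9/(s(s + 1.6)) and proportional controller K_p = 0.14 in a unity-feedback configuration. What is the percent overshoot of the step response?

4.11%

The closed-loop denominator s² + 1.6s + 1.26 gives ω_n = √1.26 = 1.122 and ζ = 1.6/(2ω_n) = 0.7127.
%OS = 100·exp(−πζ/√(1−ζ²)) = 100·exp(−π·0.7127/√0.4921) = 4.11%.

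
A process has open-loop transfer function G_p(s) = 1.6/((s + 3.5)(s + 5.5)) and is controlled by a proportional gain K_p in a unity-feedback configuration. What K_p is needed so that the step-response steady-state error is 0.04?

K_p = 289

The loop is type 0, so e_ss(step) = 1/(1 + K_pos) with K_pos = K_p·G_p(0).
G_p(0) = 0.08312. Require 1/(1 + K_p·0.08312) = 0.04, so 1 + 0.08312·K_p = 25.
K_p = (25 − 1)/0.08312 = 289.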